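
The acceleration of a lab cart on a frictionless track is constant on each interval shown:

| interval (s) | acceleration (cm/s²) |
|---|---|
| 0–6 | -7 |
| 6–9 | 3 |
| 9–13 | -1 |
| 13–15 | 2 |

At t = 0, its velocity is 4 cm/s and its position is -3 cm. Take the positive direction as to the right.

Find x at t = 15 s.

On each constant-a segment, Δv = aΔt and Δx = v₀Δt + ½aΔt²; chain segment to segment.
0–6 s: v starts 4 cm/s; Δx = 4·6 + ½·-7·6² = -102 cm; v ends -38 cm/s.
6–9 s: v starts -38 cm/s; Δx = -38·3 + ½·3·3² = -100.5 cm; v ends -29 cm/s.
9–13 s: v starts -29 cm/s; Δx = -29·4 + ½·-1·4² = -124 cm; v ends -33 cm/s.
13–15 s: v starts -33 cm/s; Δx = -33·2 + ½·2·2² = -62 cm; v ends -29 cm/s.
x(15) = -3 + Σ Δx = -391.5 cm.

-391.5 cm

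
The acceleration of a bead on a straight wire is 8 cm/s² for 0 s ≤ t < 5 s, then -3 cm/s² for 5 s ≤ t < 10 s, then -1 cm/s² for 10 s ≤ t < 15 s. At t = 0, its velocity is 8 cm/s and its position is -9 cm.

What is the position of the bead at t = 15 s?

On each constant-a segment, Δv = aΔt and Δx = v₀Δt + ½aΔt²; chain segment to segment.
0–5 s: v starts 8 cm/s; Δx = 8·5 + ½·8·5² = 140 cm; v ends 48 cm/s.
5–10 s: v starts 48 cm/s; Δx = 48·5 + ½·-3·5² = 202.5 cm; v ends 33 cm/s.
10–15 s: v starts 33 cm/s; Δx = 33·5 + ½·-1·5² = 152.5 cm; v ends 28 cm/s.
x(15) = -9 + Σ Δx = 486 cm.

486 cm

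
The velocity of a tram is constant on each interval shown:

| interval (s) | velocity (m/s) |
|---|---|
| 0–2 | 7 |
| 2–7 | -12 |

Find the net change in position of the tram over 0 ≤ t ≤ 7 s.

-46 m

Displacement is the signed area under the v-t curve.
0–2 s: 7 × 2 = 14 m
2–7 s: -12 × 5 = -60 m
Net displacement = -46 m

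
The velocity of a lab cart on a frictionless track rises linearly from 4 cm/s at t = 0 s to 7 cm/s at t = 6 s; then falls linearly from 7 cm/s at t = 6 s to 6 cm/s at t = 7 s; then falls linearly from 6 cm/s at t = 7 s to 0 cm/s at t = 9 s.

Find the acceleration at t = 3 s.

Acceleration is the slope of the v-t graph on 0–6 s: (7 − 4)/(6 − 0) = 0.5 cm/s².

0.5 cm/s²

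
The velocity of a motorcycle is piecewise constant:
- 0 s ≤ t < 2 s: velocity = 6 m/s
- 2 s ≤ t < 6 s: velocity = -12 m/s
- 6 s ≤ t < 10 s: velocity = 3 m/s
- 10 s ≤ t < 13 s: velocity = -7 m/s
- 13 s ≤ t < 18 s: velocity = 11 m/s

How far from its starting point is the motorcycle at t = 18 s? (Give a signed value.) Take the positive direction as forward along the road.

10 m

Displacement is the signed area under the v-t curve.
0–2 s: 6 × 2 = 12 m
2–6 s: -12 × 4 = -48 m
6–10 s: 3 × 4 = 12 m
10–13 s: -7 × 3 = -21 m
13–18 s: 11 × 5 = 55 m
Net displacement = 10 m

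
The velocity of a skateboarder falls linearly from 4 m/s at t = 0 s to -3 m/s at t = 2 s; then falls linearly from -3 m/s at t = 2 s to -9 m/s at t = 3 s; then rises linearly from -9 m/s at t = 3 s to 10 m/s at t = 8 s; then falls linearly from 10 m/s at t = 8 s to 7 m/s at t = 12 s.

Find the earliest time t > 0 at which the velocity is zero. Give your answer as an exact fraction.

v changes sign on 0–2 s (from 4 to -3); the graph is linear there, so v = 0 at t = 0 + (-4)·(2 − 0)/(-3 − 4) = 8/7 s.

t = 8/7 s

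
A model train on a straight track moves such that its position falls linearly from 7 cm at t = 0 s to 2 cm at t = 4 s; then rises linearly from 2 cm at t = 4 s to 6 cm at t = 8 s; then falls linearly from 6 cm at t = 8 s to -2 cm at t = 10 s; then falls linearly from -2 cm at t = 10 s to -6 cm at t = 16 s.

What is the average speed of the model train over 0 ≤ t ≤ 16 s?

1.3125 cm/s

Average speed = (total path length)/(elapsed time); on a piecewise-linear x-t graph the path length is Σ|Δx|.
0–4 s: |Δx| = |2 − 7| = 5 cm
4–8 s: |Δx| = |6 − 2| = 4 cm
8–10 s: |Δx| = |-2 − 6| = 8 cm
10–16 s: |Δx| = |-6 − -2| = 4 cm
Total path = 21 cm; average speed = 21/16 = 1.3125 cm/s.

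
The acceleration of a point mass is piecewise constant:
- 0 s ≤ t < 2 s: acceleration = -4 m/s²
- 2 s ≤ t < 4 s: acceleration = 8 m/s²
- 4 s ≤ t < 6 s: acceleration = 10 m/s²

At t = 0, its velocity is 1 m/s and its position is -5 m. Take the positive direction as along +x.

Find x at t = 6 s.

29 m

On each constant-a segment, Δv = aΔt and Δx = v₀Δt + ½aΔt²; chain segment to segment.
0–2 s: v starts 1 m/s; Δx = 1·2 + ½·-4·2² = -6 m; v ends -7 m/s.
2–4 s: v starts -7 m/s; Δx = -7·2 + ½·8·2² = 2 m; v ends 9 m/s.
4–6 s: v starts 9 m/s; Δx = 9·2 + ½·10·2² = 38 m; v ends 29 m/s.
x(6) = -5 + Σ Δx = 29 m.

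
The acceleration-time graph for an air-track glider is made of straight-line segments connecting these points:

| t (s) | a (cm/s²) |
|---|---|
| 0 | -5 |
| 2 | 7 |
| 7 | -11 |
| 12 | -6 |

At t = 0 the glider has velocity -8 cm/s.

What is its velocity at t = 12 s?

Δv equals the area under the a-t graph; then v = v₀ + Δv.
0–2 s: ½(-5 + 7)(2) = 2 cm/s
2–7 s: ½(7 + -11)(5) = -10 cm/s
7–12 s: ½(-11 + -6)(5) = -42.5 cm/s
Δv = -50.5 cm/s, so v(12) = -8 + (-50.5) = -58.5 cm/s.

-58.5 cm/s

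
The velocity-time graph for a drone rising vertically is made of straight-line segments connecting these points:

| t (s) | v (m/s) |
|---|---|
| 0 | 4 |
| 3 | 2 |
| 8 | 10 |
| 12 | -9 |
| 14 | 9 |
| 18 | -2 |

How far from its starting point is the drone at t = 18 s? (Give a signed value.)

Displacement is the signed area under the v-t curve.
0–3 s: ½(4 + 2)(3) = 9 m
3–8 s: ½(2 + 10)(5) = 30 m
8–12 s: ½(10 + -9)(4) = 2 m
12–14 s: ½(-9 + 9)(2) = 0 m
14–18 s: ½(9 + -2)(4) = 14 m
Net displacement = 55 m

55 m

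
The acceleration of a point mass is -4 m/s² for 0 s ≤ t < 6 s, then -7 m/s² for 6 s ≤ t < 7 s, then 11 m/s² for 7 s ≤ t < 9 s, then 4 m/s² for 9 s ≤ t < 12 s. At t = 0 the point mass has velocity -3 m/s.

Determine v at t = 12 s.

0 m/s

Δv equals the area under the a-t graph; then v = v₀ + Δv.
0–6 s: -4 × 6 = -24 m/s
6–7 s: -7 × 1 = -7 m/s
7–9 s: 11 × 2 = 22 m/s
9–12 s: 4 × 3 = 12 m/s
Δv = 3 m/s, so v(12) = -3 + (3) = 0 m/s.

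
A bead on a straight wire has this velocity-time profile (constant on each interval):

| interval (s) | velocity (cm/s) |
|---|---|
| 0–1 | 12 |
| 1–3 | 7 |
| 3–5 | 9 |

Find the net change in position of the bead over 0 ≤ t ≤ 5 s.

Net displacement equals the area under the velocity-time graph (areas below the axis count negative).
0–1 s: 12 × 1 = 12 cm
1–3 s: 7 × 2 = 14 cm
3–5 s: 9 × 2 = 18 cm
Net displacement = 44 cm

44 cm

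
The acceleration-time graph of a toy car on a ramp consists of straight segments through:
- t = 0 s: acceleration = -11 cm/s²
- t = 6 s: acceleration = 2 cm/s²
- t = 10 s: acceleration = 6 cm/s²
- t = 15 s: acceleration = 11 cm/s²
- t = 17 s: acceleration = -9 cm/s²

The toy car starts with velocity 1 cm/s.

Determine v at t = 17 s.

34.5 cm/s

Δv equals the area under the a-t graph; then v = v₀ + Δv.
0–6 s: ½(-11 + 2)(6) = -27 cm/s
6–10 s: ½(2 + 6)(4) = 16 cm/s
10–15 s: ½(6 + 11)(5) = 42.5 cm/s
15–17 s: ½(11 + -9)(2) = 2 cm/s
Δv = 33.5 cm/s, so v(17) = 1 + (33.5) = 34.5 cm/s.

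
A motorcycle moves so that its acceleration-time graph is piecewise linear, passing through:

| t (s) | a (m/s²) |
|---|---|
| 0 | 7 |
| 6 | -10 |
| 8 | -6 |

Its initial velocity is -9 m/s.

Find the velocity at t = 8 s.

Δv equals the area under the a-t graph; then v = v₀ + Δv.
0–6 s: ½(7 + -10)(6) = -9 m/s
6–8 s: ½(-10 + -6)(2) = -16 m/s
Δv = -25 m/s, so v(8) = -9 + (-25) = -34 m/s.

-34 m/s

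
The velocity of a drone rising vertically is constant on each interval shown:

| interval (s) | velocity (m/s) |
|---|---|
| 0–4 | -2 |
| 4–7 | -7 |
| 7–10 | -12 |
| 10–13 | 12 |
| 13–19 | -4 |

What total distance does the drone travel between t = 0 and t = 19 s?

Total distance travelled is ∫|v| dt — sum the magnitudes of each area piece.
0–4 s: |-2| × 4 = 8 m
4–7 s: |-7| × 3 = 21 m
7–10 s: |-12| × 3 = 36 m
10–13 s: |12| × 3 = 36 m
13–19 s: |-4| × 6 = 24 m
Total distance = 125 m

125 m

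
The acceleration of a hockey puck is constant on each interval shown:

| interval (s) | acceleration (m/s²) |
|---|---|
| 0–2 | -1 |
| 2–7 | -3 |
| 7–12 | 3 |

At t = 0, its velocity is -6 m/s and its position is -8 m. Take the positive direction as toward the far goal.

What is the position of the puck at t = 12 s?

-177 m

On each constant-a segment, Δv = aΔt and Δx = v₀Δt + ½aΔt²; chain segment to segment.
0–2 s: v starts -6 m/s; Δx = -6·2 + ½·-1·2² = -14 m; v ends -8 m/s.
2–7 s: v starts -8 m/s; Δx = -8·5 + ½·-3·5² = -77.5 m; v ends -23 m/s.
7–12 s: v starts -23 m/s; Δx = -23·5 + ½·3·5² = -77.5 m; v ends -8 m/s.
x(12) = -8 + Σ Δx = -177 m.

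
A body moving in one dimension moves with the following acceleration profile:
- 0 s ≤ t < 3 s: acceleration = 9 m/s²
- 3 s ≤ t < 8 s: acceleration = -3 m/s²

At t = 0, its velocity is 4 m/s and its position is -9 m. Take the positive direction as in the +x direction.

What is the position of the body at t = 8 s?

On each constant-a segment, Δv = aΔt and Δx = v₀Δt + ½aΔt²; chain segment to segment.
0–3 s: v starts 4 m/s; Δx = 4·3 + ½·9·3² = 52.5 m; v ends 31 m/s.
3–8 s: v starts 31 m/s; Δx = 31·5 + ½·-3·5² = 117.5 m; v ends 16 m/s.
x(8) = -9 + Σ Δx = 161 m.

161 m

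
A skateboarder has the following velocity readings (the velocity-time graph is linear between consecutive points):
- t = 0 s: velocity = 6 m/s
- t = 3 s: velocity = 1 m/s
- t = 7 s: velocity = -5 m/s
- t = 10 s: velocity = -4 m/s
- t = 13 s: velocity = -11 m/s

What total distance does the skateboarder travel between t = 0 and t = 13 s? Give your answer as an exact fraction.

Total distance travelled is ∫|v| dt — sum the magnitudes of each area piece.
0–3 s: |½(6 + 1)(3)| = 10.5 m
3–7 s: v = 0 at t = 11/3 s; triangle areas 1/3 + 25/3 = 26/3 m
7–10 s: |½(-5 + -4)(3)| = 13.5 m
10–13 s: |½(-4 + -11)(3)| = 22.5 m
Total distance = 331/6 m

331/6 m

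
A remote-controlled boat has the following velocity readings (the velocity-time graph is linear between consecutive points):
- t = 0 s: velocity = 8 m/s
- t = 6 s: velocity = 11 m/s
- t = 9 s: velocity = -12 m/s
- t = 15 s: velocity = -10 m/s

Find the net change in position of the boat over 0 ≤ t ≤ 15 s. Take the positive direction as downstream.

Displacement is the signed area under the v-t curve.
0–6 s: ½(8 + 11)(6) = 57 m
6–9 s: ½(11 + -12)(3) = -1.5 m
9–15 s: ½(-12 + -10)(6) = -66 m
Net displacement = -10.5 m

-10.5 m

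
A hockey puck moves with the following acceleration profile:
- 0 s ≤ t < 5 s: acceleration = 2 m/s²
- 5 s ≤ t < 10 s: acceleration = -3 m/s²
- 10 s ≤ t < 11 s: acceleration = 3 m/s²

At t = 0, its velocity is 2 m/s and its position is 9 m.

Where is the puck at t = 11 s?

On each constant-a segment, Δv = aΔt and Δx = v₀Δt + ½aΔt²; chain segment to segment.
0–5 s: v starts 2 m/s; Δx = 2·5 + ½·2·5² = 35 m; v ends 12 m/s.
5–10 s: v starts 12 m/s; Δx = 12·5 + ½·-3·5² = 22.5 m; v ends -3 m/s.
10–11 s: v starts -3 m/s; Δx = -3·1 + ½·3·1² = -1.5 m; v ends 0 m/s.
x(11) = 9 + Σ Δx = 65 m.

65 m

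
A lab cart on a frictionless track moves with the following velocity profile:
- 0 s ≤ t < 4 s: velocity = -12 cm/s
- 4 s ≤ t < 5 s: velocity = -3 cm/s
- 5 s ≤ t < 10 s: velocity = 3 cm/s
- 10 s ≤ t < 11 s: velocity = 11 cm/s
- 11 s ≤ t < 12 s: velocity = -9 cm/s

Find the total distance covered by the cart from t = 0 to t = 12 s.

86 cm

Total distance travelled is ∫|v| dt — sum the magnitudes of each area piece.
0–4 s: |-12| × 4 = 48 cm
4–5 s: |-3| × 1 = 3 cm
5–10 s: |3| × 5 = 15 cm
10–11 s: |11| × 1 = 11 cm
11–12 s: |-9| × 1 = 9 cm
Total distance = 86 cm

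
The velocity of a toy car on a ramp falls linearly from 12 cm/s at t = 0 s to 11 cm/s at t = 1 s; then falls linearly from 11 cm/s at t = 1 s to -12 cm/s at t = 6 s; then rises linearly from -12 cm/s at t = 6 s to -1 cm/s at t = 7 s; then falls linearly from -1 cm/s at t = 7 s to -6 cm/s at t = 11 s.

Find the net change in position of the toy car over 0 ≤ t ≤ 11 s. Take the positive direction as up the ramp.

-11.5 cm

Displacement is the signed area under the v-t curve.
0–1 s: ½(12 + 11)(1) = 11.5 cm
1–6 s: ½(11 + -12)(5) = -2.5 cm
6–7 s: ½(-12 + -1)(1) = -6.5 cm
7–11 s: ½(-1 + -6)(4) = -14 cm
Net displacement = -11.5 cm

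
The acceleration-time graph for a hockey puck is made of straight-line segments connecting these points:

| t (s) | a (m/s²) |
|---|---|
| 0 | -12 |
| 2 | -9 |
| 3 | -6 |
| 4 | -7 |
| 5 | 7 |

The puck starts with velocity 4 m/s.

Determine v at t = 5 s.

Δv equals the area under the a-t graph; then v = v₀ + Δv.
0–2 s: ½(-12 + -9)(2) = -21 m/s
2–3 s: ½(-9 + -6)(1) = -7.5 m/s
3–4 s: ½(-6 + -7)(1) = -6.5 m/s
4–5 s: ½(-7 + 7)(1) = 0 m/s
Δv = -35 m/s, so v(5) = 4 + (-35) = -31 m/s.

-31 m/s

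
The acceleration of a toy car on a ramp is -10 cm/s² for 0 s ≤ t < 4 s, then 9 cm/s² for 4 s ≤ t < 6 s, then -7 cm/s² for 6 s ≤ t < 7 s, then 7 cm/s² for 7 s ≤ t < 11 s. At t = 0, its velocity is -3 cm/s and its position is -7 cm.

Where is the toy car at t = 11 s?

On each constant-a segment, Δv = aΔt and Δx = v₀Δt + ½aΔt²; chain segment to segment.
0–4 s: v starts -3 cm/s; Δx = -3·4 + ½·-10·4² = -92 cm; v ends -43 cm/s.
4–6 s: v starts -43 cm/s; Δx = -43·2 + ½·9·2² = -68 cm; v ends -25 cm/s.
6–7 s: v starts -25 cm/s; Δx = -25·1 + ½·-7·1² = -28.5 cm; v ends -32 cm/s.
7–11 s: v starts -32 cm/s; Δx = -32·4 + ½·7·4² = -72 cm; v ends -4 cm/s.
x(11) = -7 + Σ Δx = -267.5 cm.

-267.5 cm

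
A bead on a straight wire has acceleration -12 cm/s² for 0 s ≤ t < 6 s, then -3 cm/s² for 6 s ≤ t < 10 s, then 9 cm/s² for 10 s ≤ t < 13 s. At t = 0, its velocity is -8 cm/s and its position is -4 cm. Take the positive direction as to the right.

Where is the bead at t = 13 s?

-847.5 cm

On each constant-a segment, Δv = aΔt and Δx = v₀Δt + ½aΔt²; chain segment to segment.
0–6 s: v starts -8 cm/s; Δx = -8·6 + ½·-12·6² = -264 cm; v ends -80 cm/s.
6–10 s: v starts -80 cm/s; Δx = -80·4 + ½·-3·4² = -344 cm; v ends -92 cm/s.
10–13 s: v starts -92 cm/s; Δx = -92·3 + ½·9·3² = -235.5 cm; v ends -65 cm/s.
x(13) = -4 + Σ Δx = -847.5 cm.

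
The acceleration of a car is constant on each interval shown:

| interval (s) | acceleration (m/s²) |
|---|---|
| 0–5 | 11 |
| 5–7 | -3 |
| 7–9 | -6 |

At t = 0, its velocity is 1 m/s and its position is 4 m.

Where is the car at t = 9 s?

On each constant-a segment, Δv = aΔt and Δx = v₀Δt + ½aΔt²; chain segment to segment.
0–5 s: v starts 1 m/s; Δx = 1·5 + ½·11·5² = 142.5 m; v ends 56 m/s.
5–7 s: v starts 56 m/s; Δx = 56·2 + ½·-3·2² = 106 m; v ends 50 m/s.
7–9 s: v starts 50 m/s; Δx = 50·2 + ½·-6·2² = 88 m; v ends 38 m/s.
x(9) = 4 + Σ Δx = 340.5 m.

340.5 m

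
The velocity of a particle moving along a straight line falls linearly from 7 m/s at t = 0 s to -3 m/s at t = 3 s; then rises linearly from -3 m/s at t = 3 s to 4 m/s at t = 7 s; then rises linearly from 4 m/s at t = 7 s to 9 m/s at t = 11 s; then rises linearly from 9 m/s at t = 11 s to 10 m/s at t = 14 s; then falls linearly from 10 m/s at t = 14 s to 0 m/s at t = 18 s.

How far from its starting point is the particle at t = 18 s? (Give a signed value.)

82.5 m

Net displacement equals the area under the velocity-time graph (areas below the axis count negative).
0–3 s: ½(7 + -3)(3) = 6 m
3–7 s: ½(-3 + 4)(4) = 2 m
7–11 s: ½(4 + 9)(4) = 26 m
11–14 s: ½(9 + 10)(3) = 28.5 m
14–18 s: ½(10 + 0)(4) = 20 m
Net displacement = 82.5 m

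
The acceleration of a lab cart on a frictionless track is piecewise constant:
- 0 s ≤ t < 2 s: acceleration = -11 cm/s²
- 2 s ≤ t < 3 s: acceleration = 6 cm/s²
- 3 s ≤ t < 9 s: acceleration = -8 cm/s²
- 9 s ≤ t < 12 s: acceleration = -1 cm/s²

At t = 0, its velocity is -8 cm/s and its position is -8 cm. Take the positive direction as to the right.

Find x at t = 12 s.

On each constant-a segment, Δv = aΔt and Δx = v₀Δt + ½aΔt²; chain segment to segment.
0–2 s: v starts -8 cm/s; Δx = -8·2 + ½·-11·2² = -38 cm; v ends -30 cm/s.
2–3 s: v starts -30 cm/s; Δx = -30·1 + ½·6·1² = -27 cm; v ends -24 cm/s.
3–9 s: v starts -24 cm/s; Δx = -24·6 + ½·-8·6² = -288 cm; v ends -72 cm/s.
9–12 s: v starts -72 cm/s; Δx = -72·3 + ½·-1·3² = -220.5 cm; v ends -75 cm/s.
x(12) = -8 + Σ Δx = -581.5 cm.

-581.5 cm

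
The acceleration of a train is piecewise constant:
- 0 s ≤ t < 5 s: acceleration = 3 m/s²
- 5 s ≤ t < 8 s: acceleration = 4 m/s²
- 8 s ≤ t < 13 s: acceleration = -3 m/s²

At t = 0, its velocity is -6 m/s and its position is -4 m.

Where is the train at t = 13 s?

On each constant-a segment, Δv = aΔt and Δx = v₀Δt + ½aΔt²; chain segment to segment.
0–5 s: v starts -6 m/s; Δx = -6·5 + ½·3·5² = 7.5 m; v ends 9 m/s.
5–8 s: v starts 9 m/s; Δx = 9·3 + ½·4·3² = 45 m; v ends 21 m/s.
8–13 s: v starts 21 m/s; Δx = 21·5 + ½·-3·5² = 67.5 m; v ends 6 m/s.
x(13) = -4 + Σ Δx = 116 m.

116 m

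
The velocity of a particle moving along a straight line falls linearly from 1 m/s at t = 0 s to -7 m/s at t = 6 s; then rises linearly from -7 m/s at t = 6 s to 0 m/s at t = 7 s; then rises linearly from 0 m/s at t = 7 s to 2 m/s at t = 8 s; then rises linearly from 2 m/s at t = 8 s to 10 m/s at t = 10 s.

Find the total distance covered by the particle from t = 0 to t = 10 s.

35.25 m

Total distance travelled is ∫|v| dt — sum the magnitudes of each area piece.
0–6 s: v = 0 at t = 0.75 s; triangle areas 0.375 + 18.375 = 18.75 m
6–7 s: |½(-7 + 0)(1)| = 3.5 m
7–8 s: |½(0 + 2)(1)| = 1 m
8–10 s: |½(2 + 10)(2)| = 12 m
Total distance = 35.25 m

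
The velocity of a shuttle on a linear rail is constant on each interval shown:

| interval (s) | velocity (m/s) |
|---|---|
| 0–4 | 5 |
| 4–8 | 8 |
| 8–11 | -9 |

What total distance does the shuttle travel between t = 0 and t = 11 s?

Distance (not displacement) is the total path length: add the absolute areas under v-t.
0–4 s: |5| × 4 = 20 m
4–8 s: |8| × 4 = 32 m
8–11 s: |-9| × 3 = 27 m
Total distance = 79 m

79 m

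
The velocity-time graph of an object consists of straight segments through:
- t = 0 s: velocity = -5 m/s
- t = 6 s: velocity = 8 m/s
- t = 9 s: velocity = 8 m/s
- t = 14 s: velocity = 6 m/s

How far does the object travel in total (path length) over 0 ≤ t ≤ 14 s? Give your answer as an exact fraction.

Total distance travelled is ∫|v| dt — sum the magnitudes of each area piece.
0–6 s: v = 0 at t = 30/13 s; triangle areas 75/13 + 192/13 = 267/13 m
6–9 s: |8| × 3 = 24 m
9–14 s: |½(8 + 6)(5)| = 35 m
Total distance = 1034/13 m

1034/13 m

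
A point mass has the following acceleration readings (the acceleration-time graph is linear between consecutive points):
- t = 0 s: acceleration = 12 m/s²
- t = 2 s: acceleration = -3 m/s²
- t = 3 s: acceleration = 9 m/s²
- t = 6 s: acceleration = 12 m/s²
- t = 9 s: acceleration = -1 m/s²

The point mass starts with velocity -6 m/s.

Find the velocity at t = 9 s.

Δv equals the area under the a-t graph; then v = v₀ + Δv.
0–2 s: ½(12 + -3)(2) = 9 m/s
2–3 s: ½(-3 + 9)(1) = 3 m/s
3–6 s: ½(9 + 12)(3) = 31.5 m/s
6–9 s: ½(12 + -1)(3) = 16.5 m/s
Δv = 60 m/s, so v(9) = -6 + (60) = 54 m/s.

54 m/s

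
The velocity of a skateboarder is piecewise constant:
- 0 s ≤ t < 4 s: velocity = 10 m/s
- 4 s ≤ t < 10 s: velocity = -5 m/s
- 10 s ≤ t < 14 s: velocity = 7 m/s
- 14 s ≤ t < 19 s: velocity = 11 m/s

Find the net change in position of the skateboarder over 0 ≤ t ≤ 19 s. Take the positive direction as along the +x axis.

Displacement is the signed area under the v-t curve.
0–4 s: 10 × 4 = 40 m
4–10 s: -5 × 6 = -30 m
10–14 s: 7 × 4 = 28 m
14–19 s: 11 × 5 = 55 m
Net displacement = 93 m

93 m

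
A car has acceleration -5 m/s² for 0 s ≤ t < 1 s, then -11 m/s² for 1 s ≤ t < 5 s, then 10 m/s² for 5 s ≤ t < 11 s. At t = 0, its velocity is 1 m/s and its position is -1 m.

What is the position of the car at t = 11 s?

On each constant-a segment, Δv = aΔt and Δx = v₀Δt + ½aΔt²; chain segment to segment.
0–1 s: v starts 1 m/s; Δx = 1·1 + ½·-5·1² = -1.5 m; v ends -4 m/s.
1–5 s: v starts -4 m/s; Δx = -4·4 + ½·-11·4² = -104 m; v ends -48 m/s.
5–11 s: v starts -48 m/s; Δx = -48·6 + ½·10·6² = -108 m; v ends 12 m/s.
x(11) = -1 + Σ Δx = -214.5 m.

-214.5 m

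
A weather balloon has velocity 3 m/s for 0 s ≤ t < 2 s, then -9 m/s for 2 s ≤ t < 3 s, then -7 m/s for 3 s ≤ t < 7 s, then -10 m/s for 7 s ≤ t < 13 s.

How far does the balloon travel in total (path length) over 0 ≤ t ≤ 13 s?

103 m

Total distance travelled is ∫|v| dt — sum the magnitudes of each area piece.
0–2 s: |3| × 2 = 6 m
2–3 s: |-9| × 1 = 9 m
3–7 s: |-7| × 4 = 28 m
7–13 s: |-10| × 6 = 60 m
Total distance = 103 m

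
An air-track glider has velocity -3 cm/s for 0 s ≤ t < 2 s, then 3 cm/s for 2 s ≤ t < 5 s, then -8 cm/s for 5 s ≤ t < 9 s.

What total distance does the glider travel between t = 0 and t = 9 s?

47 cm

Total distance travelled is ∫|v| dt — sum the magnitudes of each area piece.
0–2 s: |-3| × 2 = 6 cm
2–5 s: |3| × 3 = 9 cm
5–9 s: |-8| × 4 = 32 cm
Total distance = 47 cm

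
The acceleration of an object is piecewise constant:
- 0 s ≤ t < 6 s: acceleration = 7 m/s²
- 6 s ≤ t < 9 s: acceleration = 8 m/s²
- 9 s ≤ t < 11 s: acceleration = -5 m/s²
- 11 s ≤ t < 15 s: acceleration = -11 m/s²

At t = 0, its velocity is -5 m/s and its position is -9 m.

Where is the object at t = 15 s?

On each constant-a segment, Δv = aΔt and Δx = v₀Δt + ½aΔt²; chain segment to segment.
0–6 s: v starts -5 m/s; Δx = -5·6 + ½·7·6² = 96 m; v ends 37 m/s.
6–9 s: v starts 37 m/s; Δx = 37·3 + ½·8·3² = 147 m; v ends 61 m/s.
9–11 s: v starts 61 m/s; Δx = 61·2 + ½·-5·2² = 112 m; v ends 51 m/s.
11–15 s: v starts 51 m/s; Δx = 51·4 + ½·-11·4² = 116 m; v ends 7 m/s.
x(15) = -9 + Σ Δx = 462 m.

462 m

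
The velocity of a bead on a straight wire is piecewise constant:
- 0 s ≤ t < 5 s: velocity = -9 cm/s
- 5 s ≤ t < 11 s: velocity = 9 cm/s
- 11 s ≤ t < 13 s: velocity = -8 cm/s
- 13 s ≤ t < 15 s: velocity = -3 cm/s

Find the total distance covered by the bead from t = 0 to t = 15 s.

Total distance travelled is ∫|v| dt — sum the magnitudes of each area piece.
0–5 s: |-9| × 5 = 45 cm
5–11 s: |9| × 6 = 54 cm
11–13 s: |-8| × 2 = 16 cm
13–15 s: |-3| × 2 = 6 cm
Total distance = 121 cm

121 cm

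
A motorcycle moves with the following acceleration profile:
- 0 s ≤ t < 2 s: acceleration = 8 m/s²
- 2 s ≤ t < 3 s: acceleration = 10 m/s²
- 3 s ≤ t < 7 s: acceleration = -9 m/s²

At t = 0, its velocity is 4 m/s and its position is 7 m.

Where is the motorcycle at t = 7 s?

On each constant-a segment, Δv = aΔt and Δx = v₀Δt + ½aΔt²; chain segment to segment.
0–2 s: v starts 4 m/s; Δx = 4·2 + ½·8·2² = 24 m; v ends 20 m/s.
2–3 s: v starts 20 m/s; Δx = 20·1 + ½·10·1² = 25 m; v ends 30 m/s.
3–7 s: v starts 30 m/s; Δx = 30·4 + ½·-9·4² = 48 m; v ends -6 m/s.
x(7) = 7 + Σ Δx = 104 m.

104 m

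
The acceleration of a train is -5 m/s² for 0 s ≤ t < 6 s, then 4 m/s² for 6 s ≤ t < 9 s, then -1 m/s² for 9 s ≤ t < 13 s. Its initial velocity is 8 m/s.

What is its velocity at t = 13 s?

Δv equals the area under the a-t graph; then v = v₀ + Δv.
0–6 s: -5 × 6 = -30 m/s
6–9 s: 4 × 3 = 12 m/s
9–13 s: -1 × 4 = -4 m/s
Δv = -22 m/s, so v(13) = 8 + (-22) = -14 m/s.

-14 m/s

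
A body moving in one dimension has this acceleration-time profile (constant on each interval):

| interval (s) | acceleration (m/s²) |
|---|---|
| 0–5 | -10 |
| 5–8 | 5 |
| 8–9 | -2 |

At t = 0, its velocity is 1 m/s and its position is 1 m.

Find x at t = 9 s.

On each constant-a segment, Δv = aΔt and Δx = v₀Δt + ½aΔt²; chain segment to segment.
0–5 s: v starts 1 m/s; Δx = 1·5 + ½·-10·5² = -120 m; v ends -49 m/s.
5–8 s: v starts -49 m/s; Δx = -49·3 + ½·5·3² = -124.5 m; v ends -34 m/s.
8–9 s: v starts -34 m/s; Δx = -34·1 + ½·-2·1² = -35 m; v ends -36 m/s.
x(9) = 1 + Σ Δx = -278.5 m.

-278.5 m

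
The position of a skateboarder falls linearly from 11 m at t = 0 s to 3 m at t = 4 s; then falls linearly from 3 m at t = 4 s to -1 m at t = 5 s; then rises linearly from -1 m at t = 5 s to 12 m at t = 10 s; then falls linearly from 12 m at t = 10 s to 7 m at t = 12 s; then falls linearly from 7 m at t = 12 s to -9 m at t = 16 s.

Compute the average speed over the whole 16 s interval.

2.875 m/s

Average speed = (total path length)/(elapsed time); on a piecewise-linear x-t graph the path length is Σ|Δx|.
0–4 s: |Δx| = |3 − 11| = 8 m
4–5 s: |Δx| = |-1 − 3| = 4 m
5–10 s: |Δx| = |12 − -1| = 13 m
10–12 s: |Δx| = |7 − 12| = 5 m
12–16 s: |Δx| = |-9 − 7| = 16 m
Total path = 46 m; average speed = 46/16 = 2.875 m/s.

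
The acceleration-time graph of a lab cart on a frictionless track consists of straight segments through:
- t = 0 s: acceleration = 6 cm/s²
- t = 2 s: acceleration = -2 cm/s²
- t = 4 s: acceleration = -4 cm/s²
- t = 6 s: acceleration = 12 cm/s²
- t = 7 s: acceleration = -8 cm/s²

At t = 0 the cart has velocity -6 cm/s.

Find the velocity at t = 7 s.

Δv equals the area under the a-t graph; then v = v₀ + Δv.
0–2 s: ½(6 + -2)(2) = 4 cm/s
2–4 s: ½(-2 + -4)(2) = -6 cm/s
4–6 s: ½(-4 + 12)(2) = 8 cm/s
6–7 s: ½(12 + -8)(1) = 2 cm/s
Δv = 8 cm/s, so v(7) = -6 + (8) = 2 cm/s.

2 cm/s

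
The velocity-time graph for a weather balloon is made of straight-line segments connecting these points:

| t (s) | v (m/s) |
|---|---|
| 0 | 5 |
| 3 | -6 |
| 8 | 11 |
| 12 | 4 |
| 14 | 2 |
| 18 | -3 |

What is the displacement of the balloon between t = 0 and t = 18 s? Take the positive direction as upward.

45 m

Net displacement equals the area under the velocity-time graph (areas below the axis count negative).
0–3 s: ½(5 + -6)(3) = -1.5 m
3–8 s: ½(-6 + 11)(5) = 12.5 m
8–12 s: ½(11 + 4)(4) = 30 m
12–14 s: ½(4 + 2)(2) = 6 m
14–18 s: ½(2 + -3)(4) = -2 m
Net displacement = 45 m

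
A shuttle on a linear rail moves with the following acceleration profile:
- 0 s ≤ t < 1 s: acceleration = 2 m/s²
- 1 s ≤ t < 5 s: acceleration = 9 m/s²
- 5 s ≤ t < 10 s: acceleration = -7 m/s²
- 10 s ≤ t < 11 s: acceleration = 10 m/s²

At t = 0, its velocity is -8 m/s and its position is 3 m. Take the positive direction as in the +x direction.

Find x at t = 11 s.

106.5 m

On each constant-a segment, Δv = aΔt and Δx = v₀Δt + ½aΔt²; chain segment to segment.
0–1 s: v starts -8 m/s; Δx = -8·1 + ½·2·1² = -7 m; v ends -6 m/s.
1–5 s: v starts -6 m/s; Δx = -6·4 + ½·9·4² = 48 m; v ends 30 m/s.
5–10 s: v starts 30 m/s; Δx = 30·5 + ½·-7·5² = 62.5 m; v ends -5 m/s.
10–11 s: v starts -5 m/s; Δx = -5·1 + ½·10·1² = 0 m; v ends 5 m/s.
x(11) = 3 + Σ Δx = 106.5 m.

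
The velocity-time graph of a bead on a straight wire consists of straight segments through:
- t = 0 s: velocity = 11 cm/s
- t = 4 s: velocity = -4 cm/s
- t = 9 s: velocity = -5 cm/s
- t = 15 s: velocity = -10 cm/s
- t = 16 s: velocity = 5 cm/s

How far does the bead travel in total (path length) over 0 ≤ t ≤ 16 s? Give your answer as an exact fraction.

Distance (not displacement) is the total path length: add the absolute areas under v-t.
0–4 s: v = 0 at t = 44/15 s; triangle areas 242/15 + 32/15 = 274/15 cm
4–9 s: |½(-4 + -5)(5)| = 22.5 cm
9–15 s: |½(-5 + -10)(6)| = 45 cm
15–16 s: v = 0 at t = 47/3 s; triangle areas 10/3 + 5/6 = 25/6 cm
Total distance = 1349/15 cm

1349/15 cm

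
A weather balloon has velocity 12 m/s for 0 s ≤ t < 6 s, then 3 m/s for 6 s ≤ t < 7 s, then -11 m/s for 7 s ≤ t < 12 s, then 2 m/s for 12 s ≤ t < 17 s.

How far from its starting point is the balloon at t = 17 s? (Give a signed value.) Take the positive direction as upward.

Net displacement equals the area under the velocity-time graph (areas below the axis count negative).
0–6 s: 12 × 6 = 72 m
6–7 s: 3 × 1 = 3 m
7–12 s: -11 × 5 = -55 m
12–17 s: 2 × 5 = 10 m
Net displacement = 30 m

30 m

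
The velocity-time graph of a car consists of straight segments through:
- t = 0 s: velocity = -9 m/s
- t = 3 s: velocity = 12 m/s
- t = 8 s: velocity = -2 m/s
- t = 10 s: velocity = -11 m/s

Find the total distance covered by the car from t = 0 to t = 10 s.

55.5 m

Total distance travelled is ∫|v| dt — sum the magnitudes of each area piece.
0–3 s: v = 0 at t = 9/7 s; triangle areas 81/14 + 72/7 = 225/14 m
3–8 s: v = 0 at t = 51/7 s; triangle areas 180/7 + 5/7 = 185/7 m
8–10 s: |½(-2 + -11)(2)| = 13 m
Total distance = 55.5 m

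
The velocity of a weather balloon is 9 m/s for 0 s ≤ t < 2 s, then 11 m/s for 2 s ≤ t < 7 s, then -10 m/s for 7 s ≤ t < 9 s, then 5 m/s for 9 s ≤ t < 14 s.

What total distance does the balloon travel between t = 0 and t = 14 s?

Total distance travelled is ∫|v| dt — sum the magnitudes of each area piece.
0–2 s: |9| × 2 = 18 m
2–7 s: |11| × 5 = 55 m
7–9 s: |-10| × 2 = 20 m
9–14 s: |5| × 5 = 25 m
Total distance = 118 m

118 m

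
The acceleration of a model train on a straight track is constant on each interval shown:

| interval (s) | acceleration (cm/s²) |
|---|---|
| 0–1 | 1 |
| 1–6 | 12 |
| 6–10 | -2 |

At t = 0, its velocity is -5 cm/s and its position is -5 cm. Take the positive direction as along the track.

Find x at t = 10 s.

328.5 cm

On each constant-a segment, Δv = aΔt and Δx = v₀Δt + ½aΔt²; chain segment to segment.
0–1 s: v starts -5 cm/s; Δx = -5·1 + ½·1·1² = -4.5 cm; v ends -4 cm/s.
1–6 s: v starts -4 cm/s; Δx = -4·5 + ½·12·5² = 130 cm; v ends 56 cm/s.
6–10 s: v starts 56 cm/s; Δx = 56·4 + ½·-2·4² = 208 cm; v ends 48 cm/s.
x(10) = -5 + Σ Δx = 328.5 cm.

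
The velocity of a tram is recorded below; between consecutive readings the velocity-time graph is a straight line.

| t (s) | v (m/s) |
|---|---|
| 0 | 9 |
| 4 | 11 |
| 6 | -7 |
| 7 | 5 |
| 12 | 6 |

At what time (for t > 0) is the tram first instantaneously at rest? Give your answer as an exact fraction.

v changes sign on 4–6 s (from 11 to -7); the graph is linear there, so v = 0 at t = 4 + (-11)·(6 − 4)/(-7 − 11) = 47/9 s.

t = 47/9 s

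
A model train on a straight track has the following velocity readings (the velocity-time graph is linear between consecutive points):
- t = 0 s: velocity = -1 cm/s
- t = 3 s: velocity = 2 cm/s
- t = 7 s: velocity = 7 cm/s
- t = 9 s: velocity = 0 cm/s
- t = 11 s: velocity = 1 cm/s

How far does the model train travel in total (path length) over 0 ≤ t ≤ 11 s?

Total distance travelled is ∫|v| dt — sum the magnitudes of each area piece.
0–3 s: v = 0 at t = 1 s; triangle areas 0.5 + 2 = 2.5 cm
3–7 s: |½(2 + 7)(4)| = 18 cm
7–9 s: |½(7 + 0)(2)| = 7 cm
9–11 s: |½(0 + 1)(2)| = 1 cm
Total distance = 28.5 cm

28.5 cm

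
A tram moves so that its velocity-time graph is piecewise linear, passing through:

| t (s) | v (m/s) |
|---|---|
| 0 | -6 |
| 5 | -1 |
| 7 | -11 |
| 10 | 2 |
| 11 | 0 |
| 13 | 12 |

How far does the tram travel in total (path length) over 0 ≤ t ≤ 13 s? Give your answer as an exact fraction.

Total distance travelled is ∫|v| dt — sum the magnitudes of each area piece.
0–5 s: |½(-6 + -1)(5)| = 17.5 m
5–7 s: |½(-1 + -11)(2)| = 12 m
7–10 s: v = 0 at t = 124/13 s; triangle areas 363/26 + 6/13 = 375/26 m
10–11 s: |½(2 + 0)(1)| = 1 m
11–13 s: |½(0 + 12)(2)| = 12 m
Total distance = 740/13 m

740/13 m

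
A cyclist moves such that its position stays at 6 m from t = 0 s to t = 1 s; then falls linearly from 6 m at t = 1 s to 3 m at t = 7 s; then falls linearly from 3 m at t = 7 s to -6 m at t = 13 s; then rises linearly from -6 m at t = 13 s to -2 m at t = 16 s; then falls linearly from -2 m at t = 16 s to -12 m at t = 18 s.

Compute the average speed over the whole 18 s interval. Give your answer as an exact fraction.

Average speed = (total path length)/(elapsed time); on a piecewise-linear x-t graph the path length is Σ|Δx|.
0–1 s: |Δx| = |6 − 6| = 0 m
1–7 s: |Δx| = |3 − 6| = 3 m
7–13 s: |Δx| = |-6 − 3| = 9 m
13–16 s: |Δx| = |-2 − -6| = 4 m
16–18 s: |Δx| = |-12 − -2| = 10 m
Total path = 26 m; average speed = 26/18 = 13/9 m/s.

13/9 m/s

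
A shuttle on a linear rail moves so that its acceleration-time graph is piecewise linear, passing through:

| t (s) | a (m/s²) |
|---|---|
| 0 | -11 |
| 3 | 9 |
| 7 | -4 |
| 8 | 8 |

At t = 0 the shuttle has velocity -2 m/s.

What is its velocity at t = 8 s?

Δv equals the area under the a-t graph; then v = v₀ + Δv.
0–3 s: ½(-11 + 9)(3) = -3 m/s
3–7 s: ½(9 + -4)(4) = 10 m/s
7–8 s: ½(-4 + 8)(1) = 2 m/s
Δv = 9 m/s, so v(8) = -2 + (9) = 7 m/s.

7 m/s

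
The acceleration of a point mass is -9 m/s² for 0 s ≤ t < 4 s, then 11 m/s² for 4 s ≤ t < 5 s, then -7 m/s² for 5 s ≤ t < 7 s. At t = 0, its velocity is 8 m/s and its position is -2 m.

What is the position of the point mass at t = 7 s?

-112.5 m

On each constant-a segment, Δv = aΔt and Δx = v₀Δt + ½aΔt²; chain segment to segment.
0–4 s: v starts 8 m/s; Δx = 8·4 + ½·-9·4² = -40 m; v ends -28 m/s.
4–5 s: v starts -28 m/s; Δx = -28·1 + ½·11·1² = -22.5 m; v ends -17 m/s.
5–7 s: v starts -17 m/s; Δx = -17·2 + ½·-7·2² = -48 m; v ends -31 m/s.
x(7) = -2 + Σ Δx = -112.5 m.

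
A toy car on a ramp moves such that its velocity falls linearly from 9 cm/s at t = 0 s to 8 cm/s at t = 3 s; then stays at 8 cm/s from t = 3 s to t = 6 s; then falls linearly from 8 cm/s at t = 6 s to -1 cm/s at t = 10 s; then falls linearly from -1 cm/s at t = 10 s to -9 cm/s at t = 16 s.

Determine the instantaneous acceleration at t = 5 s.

Acceleration is the slope of the v-t graph on 3–6 s: (8 − 8)/(6 − 3) = 0 cm/s².

0 cm/s²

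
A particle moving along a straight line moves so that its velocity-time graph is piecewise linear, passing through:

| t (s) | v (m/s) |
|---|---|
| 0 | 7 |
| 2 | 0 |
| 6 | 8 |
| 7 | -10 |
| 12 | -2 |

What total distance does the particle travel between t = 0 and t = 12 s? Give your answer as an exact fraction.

Total distance travelled is ∫|v| dt — sum the magnitudes of each area piece.
0–2 s: |½(7 + 0)(2)| = 7 m
2–6 s: |½(0 + 8)(4)| = 16 m
6–7 s: v = 0 at t = 58/9 s; triangle areas 16/9 + 25/9 = 41/9 m
7–12 s: |½(-10 + -2)(5)| = 30 m
Total distance = 518/9 m

518/9 m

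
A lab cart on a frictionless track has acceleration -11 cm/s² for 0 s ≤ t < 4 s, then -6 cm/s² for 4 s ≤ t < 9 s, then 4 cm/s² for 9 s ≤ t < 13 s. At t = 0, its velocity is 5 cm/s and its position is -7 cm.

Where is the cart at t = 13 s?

-589 cm

On each constant-a segment, Δv = aΔt and Δx = v₀Δt + ½aΔt²; chain segment to segment.
0–4 s: v starts 5 cm/s; Δx = 5·4 + ½·-11·4² = -68 cm; v ends -39 cm/s.
4–9 s: v starts -39 cm/s; Δx = -39·5 + ½·-6·5² = -270 cm; v ends -69 cm/s.
9–13 s: v starts -69 cm/s; Δx = -69·4 + ½·4·4² = -244 cm; v ends -53 cm/s.
x(13) = -7 + Σ Δx = -589 cm.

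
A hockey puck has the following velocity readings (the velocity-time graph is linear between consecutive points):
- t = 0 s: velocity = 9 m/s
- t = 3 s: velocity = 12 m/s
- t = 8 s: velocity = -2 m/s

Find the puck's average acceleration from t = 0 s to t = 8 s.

-1.375 m/s²

Average acceleration = Δv/Δt = (-2 − 9)/(8 − 0) = -1.375 m/s².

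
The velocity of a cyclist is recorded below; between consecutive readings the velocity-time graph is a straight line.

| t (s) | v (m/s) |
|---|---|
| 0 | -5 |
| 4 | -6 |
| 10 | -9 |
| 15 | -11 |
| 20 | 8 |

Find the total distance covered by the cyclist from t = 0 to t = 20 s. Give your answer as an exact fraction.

Distance (not displacement) is the total path length: add the absolute areas under v-t.
0–4 s: |½(-5 + -6)(4)| = 22 m
4–10 s: |½(-6 + -9)(6)| = 45 m
10–15 s: |½(-9 + -11)(5)| = 50 m
15–20 s: v = 0 at t = 340/19 s; triangle areas 605/38 + 160/19 = 925/38 m
Total distance = 5371/38 m

5371/38 m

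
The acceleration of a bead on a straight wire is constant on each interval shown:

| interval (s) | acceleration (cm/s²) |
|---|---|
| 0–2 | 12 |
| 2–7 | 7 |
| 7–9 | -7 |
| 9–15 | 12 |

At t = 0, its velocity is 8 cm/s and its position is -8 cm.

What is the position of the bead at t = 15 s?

On each constant-a segment, Δv = aΔt and Δx = v₀Δt + ½aΔt²; chain segment to segment.
0–2 s: v starts 8 cm/s; Δx = 8·2 + ½·12·2² = 40 cm; v ends 32 cm/s.
2–7 s: v starts 32 cm/s; Δx = 32·5 + ½·7·5² = 247.5 cm; v ends 67 cm/s.
7–9 s: v starts 67 cm/s; Δx = 67·2 + ½·-7·2² = 120 cm; v ends 53 cm/s.
9–15 s: v starts 53 cm/s; Δx = 53·6 + ½·12·6² = 534 cm; v ends 125 cm/s.
x(15) = -8 + Σ Δx = 933.5 cm.

933.5 cm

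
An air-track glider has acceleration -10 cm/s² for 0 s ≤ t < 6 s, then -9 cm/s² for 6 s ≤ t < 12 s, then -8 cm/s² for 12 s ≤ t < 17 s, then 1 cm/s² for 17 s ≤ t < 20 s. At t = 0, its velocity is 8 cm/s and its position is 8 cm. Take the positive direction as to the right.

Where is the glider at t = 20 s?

On each constant-a segment, Δv = aΔt and Δx = v₀Δt + ½aΔt²; chain segment to segment.
0–6 s: v starts 8 cm/s; Δx = 8·6 + ½·-10·6² = -132 cm; v ends -52 cm/s.
6–12 s: v starts -52 cm/s; Δx = -52·6 + ½·-9·6² = -474 cm; v ends -106 cm/s.
12–17 s: v starts -106 cm/s; Δx = -106·5 + ½·-8·5² = -630 cm; v ends -146 cm/s.
17–20 s: v starts -146 cm/s; Δx = -146·3 + ½·1·3² = -433.5 cm; v ends -143 cm/s.
x(20) = 8 + Σ Δx = -1661.5 cm.

-1661.5 cm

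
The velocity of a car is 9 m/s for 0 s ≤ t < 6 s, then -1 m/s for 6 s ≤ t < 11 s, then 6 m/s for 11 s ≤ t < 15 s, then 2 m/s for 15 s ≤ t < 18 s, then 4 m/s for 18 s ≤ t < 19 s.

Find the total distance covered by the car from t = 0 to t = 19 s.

93 m

Distance (not displacement) is the total path length: add the absolute areas under v-t.
0–6 s: |9| × 6 = 54 m
6–11 s: |-1| × 5 = 5 m
11–15 s: |6| × 4 = 24 m
15–18 s: |2| × 3 = 6 m
18–19 s: |4| × 1 = 4 m
Total distance = 93 m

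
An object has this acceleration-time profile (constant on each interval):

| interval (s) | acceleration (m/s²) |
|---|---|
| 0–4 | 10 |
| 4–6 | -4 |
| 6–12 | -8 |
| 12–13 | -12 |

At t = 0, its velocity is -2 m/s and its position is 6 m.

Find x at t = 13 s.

158 m

On each constant-a segment, Δv = aΔt and Δx = v₀Δt + ½aΔt²; chain segment to segment.
0–4 s: v starts -2 m/s; Δx = -2·4 + ½·10·4² = 72 m; v ends 38 m/s.
4–6 s: v starts 38 m/s; Δx = 38·2 + ½·-4·2² = 68 m; v ends 30 m/s.
6–12 s: v starts 30 m/s; Δx = 30·6 + ½·-8·6² = 36 m; v ends -18 m/s.
12–13 s: v starts -18 m/s; Δx = -18·1 + ½·-12·1² = -24 m; v ends -30 m/s.
x(13) = 6 + Σ Δx = 158 m.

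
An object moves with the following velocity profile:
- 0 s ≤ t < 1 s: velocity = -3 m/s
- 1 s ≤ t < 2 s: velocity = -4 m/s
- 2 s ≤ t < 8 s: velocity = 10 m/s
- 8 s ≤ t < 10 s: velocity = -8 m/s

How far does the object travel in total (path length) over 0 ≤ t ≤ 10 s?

83 m

Distance (not displacement) is the total path length: add the absolute areas under v-t.
0–1 s: |-3| × 1 = 3 m
1–2 s: |-4| × 1 = 4 m
2–8 s: |10| × 6 = 60 m
8–10 s: |-8| × 2 = 16 m
Total distance = 83 m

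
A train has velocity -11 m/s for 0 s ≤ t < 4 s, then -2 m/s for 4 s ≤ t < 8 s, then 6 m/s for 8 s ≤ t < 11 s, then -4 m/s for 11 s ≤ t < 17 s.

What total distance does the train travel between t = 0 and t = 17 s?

Distance (not displacement) is the total path length: add the absolute areas under v-t.
0–4 s: |-11| × 4 = 44 m
4–8 s: |-2| × 4 = 8 m
8–11 s: |6| × 3 = 18 m
11–17 s: |-4| × 6 = 24 m
Total distance = 94 m

94 m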